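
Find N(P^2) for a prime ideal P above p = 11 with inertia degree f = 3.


N(P^a) = p^(a*f)
= 11^(2*3)
= 11^6
= 1771561

1771561


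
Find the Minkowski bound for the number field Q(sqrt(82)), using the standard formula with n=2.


d = 82, d mod 4 = 2, so disc(K) = 4d = 328; |disc(K)| = 328
Real quadratic field, so n = 2, s = r2 = 0, r1 = 2
M = (n!/n^n) * (4/pi)^s * sqrt(|disc(K)|) = (2!/2^2) * (4/pi)^0 * sqrt(328)
= 0.5 * 1.000000 * 18.110770
= 9.0554

9.0554


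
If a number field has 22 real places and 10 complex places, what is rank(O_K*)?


By Dirichlet's unit theorem:
rank = r1 + r2 - 1
= 22 + 10 - 1
= 31

31


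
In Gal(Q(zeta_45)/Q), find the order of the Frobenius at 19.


The Frobenius at p in Gal(Q(zeta_n)/Q) = (Z/nZ)* is the class of p, so its order is ord_45(19), the smallest k >= 1 with 19^k = 1 mod 45.
n = 45 = 3^2 * 5, phi(45) = 24; the order divides phi(n).
Divisors of 24: 1, 2, 3, 4, 6, 8, 12, 24
Repeated squaring mod 45: 19^1 = 19, 19^2 = 1, 19^4 = 1, 19^8 = 1, 19^16 = 1
Test divisors in increasing order:
  k=1: 19^1 = 19 mod 45
  k=2: 19^2 = 1 mod 45  <- first divisor giving 1
Order = 2

2


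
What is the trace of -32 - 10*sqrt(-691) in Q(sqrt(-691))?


Tr(a + b*sqrt(d)) = (a + b*sqrt(d)) + (a - b*sqrt(d)) = 2a
= 2 * (-32)
= -64

-64


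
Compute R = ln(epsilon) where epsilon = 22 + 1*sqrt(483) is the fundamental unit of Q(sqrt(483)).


epsilon = 22 + 1*sqrt(483)
= 43.9773
R = ln(43.9773)
= 3.7837

3.7837


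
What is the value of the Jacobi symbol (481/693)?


Compute (481/693) via quadratic reciprocity:
  reciprocity: (481/693) -> +(693/481)
  reduce: (212/481)
  pull out 2: (2/481) = +1  (since 481 mod 8 = 1)
  pull out 2: (2/481) = +1  (since 481 mod 8 = 1)
  reciprocity: (53/481) -> +(481/53)
  reduce: (4/53)
  pull out 2: (2/53) = -1  (since 53 mod 8 = 5)
  pull out 2: (2/53) = -1  (since 53 mod 8 = 5)
  (1/53) = 1
Product of signs = 1

1


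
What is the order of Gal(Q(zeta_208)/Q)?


|Gal(Q(zeta_208)/Q)| = phi(208)
= 96

96


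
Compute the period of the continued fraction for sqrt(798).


Run the CF algorithm for sqrt(798).
a_0 = floor(sqrt(798)) = 28; set m_0=0, q_0=1.
Recurrence: m' = q*a - m,  q' = (d - m'^2)/q,  a' = floor((a_0 + m')/q').
  step 1: m=28, q=14, a=4
  step 2: m=28, q=1, a=56
a_2 = 2*a_0 = 56, so the period closes here.
sqrt(798) = [28; 4, 56]
Period length = 2

2


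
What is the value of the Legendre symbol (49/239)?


p = 239 is prime, so compute (49/239) with the reciprocity algorithm (Jacobi-symbol steps: pull out 2s via (2/n), flip via reciprocity, reduce):
  reciprocity: (49/239) -> +(239/49)
  reduce: (43/49)
  reciprocity: (43/49) -> +(49/43)
  reduce: (6/43)
  pull out 2: (2/43) = -1  (since 43 mod 8 = 3)
  reciprocity: (3/43) -> -(43/3)
  reduce: (1/3)
  (1/3) = 1
Product of signs = 1
(49/239) = 1

1


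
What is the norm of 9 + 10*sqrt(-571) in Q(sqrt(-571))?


N(a + b*sqrt(d)) = a^2 - d*b^2
= (9)^2 - (-571)*(10)^2
= 81 + 57100
= 57181

57181


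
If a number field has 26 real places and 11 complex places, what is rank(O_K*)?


By Dirichlet's unit theorem:
rank = r1 + r2 - 1
= 26 + 11 - 1
= 36

36


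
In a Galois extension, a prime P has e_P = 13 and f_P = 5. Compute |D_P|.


|D_P| = e * f
= 13 * 5
= 65

65


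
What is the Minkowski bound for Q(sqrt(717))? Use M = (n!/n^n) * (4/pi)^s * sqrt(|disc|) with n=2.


d = 717, d mod 4 = 1, so disc(K) = d = 717; |disc(K)| = 717
Real quadratic field, so n = 2, s = r2 = 0, r1 = 2
M = (n!/n^n) * (4/pi)^s * sqrt(|disc(K)|) = (2!/2^2) * (4/pi)^0 * sqrt(717)
= 0.5 * 1.000000 * 26.776856
= 13.3884

13.3884


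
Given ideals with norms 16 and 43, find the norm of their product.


N(IJ) = N(I) * N(J)
= 16 * 43
= 688

688


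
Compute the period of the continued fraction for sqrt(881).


Run the CF algorithm for sqrt(881).
a_0 = floor(sqrt(881)) = 29; set m_0=0, q_0=1.
Recurrence: m' = q*a - m,  q' = (d - m'^2)/q,  a' = floor((a_0 + m')/q').
  step 1: m=29, q=40, a=1
  step 2: m=11, q=19, a=2
  step 3: m=27, q=8, a=7
  step 4: m=29, q=5, a=11
  step 5: m=26, q=41, a=1
  step 6: m=15, q=16, a=2
  step 7: m=17, q=37, a=1
  step 8: m=20, q=13, a=3
  step 9: m=19, q=40, a=1
  step 10: m=21, q=11, a=4
  step 11: m=23, q=32, a=1
  step 12: m=9, q=25, a=1
  step 13: m=16, q=25, a=1
  step 14: m=9, q=32, a=1
  step 15: m=23, q=11, a=4
  step 16: m=21, q=40, a=1
  step 17: m=19, q=13, a=3
  step 18: m=20, q=37, a=1
  step 19: m=17, q=16, a=2
  step 20: m=15, q=41, a=1
  step 21: m=26, q=5, a=11
  step 22: m=29, q=8, a=7
  step 23: m=27, q=19, a=2
  step 24: m=11, q=40, a=1
  step 25: m=29, q=1, a=58
a_25 = 2*a_0 = 58, so the period closes here.
sqrt(881) = [29; 1, 2, 7, 11, 1, 2, 1, 3, 1, 4, 1, 1, 1, 1, 4, 1, 3, 1, 2, 1, 11, 7, 2, 1, 58]
Period length = 25

25


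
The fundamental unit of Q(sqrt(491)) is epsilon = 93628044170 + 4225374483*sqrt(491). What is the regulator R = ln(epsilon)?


epsilon = 93628044170 + 4225374483*sqrt(491)
= 1.8726e+11
R = ln(1.8726e+11)
= 25.9557

25.9557


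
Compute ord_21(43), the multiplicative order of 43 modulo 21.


We want ord_21(43), the smallest k >= 1 with 43^k = 1 mod 21.
n = 21 = 3 * 7, phi(21) = 12; the order divides phi(n).
Divisors of 12: 1, 2, 3, 4, 6, 12
Repeated squaring mod 21: 43^1 = 1, 43^2 = 1, 43^4 = 1, 43^8 = 1
Test divisors in increasing order:
  k=1: 43^1 = 1 mod 21  <- first divisor giving 1
Order = 1

1


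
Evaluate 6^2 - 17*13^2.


x^2 - d*y^2
= 6^2 - 17*13^2
= 36 - 2873
= -2837

-2837


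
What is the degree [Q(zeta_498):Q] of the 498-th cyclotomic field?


The degree equals Euler's totient phi(498).
498 = 2 * 3 * 83
phi(498) = 164

164


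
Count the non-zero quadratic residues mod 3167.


For prime p, the number of non-zero quadratic residues is (p-1)/2.
= (3167-1)/2
= 1583

1583


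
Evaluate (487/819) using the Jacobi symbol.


Compute (487/819) via quadratic reciprocity:
  reciprocity: (487/819) -> -(819/487)
  reduce: (332/487)
  pull out 2: (2/487) = +1  (since 487 mod 8 = 7)
  pull out 2: (2/487) = +1  (since 487 mod 8 = 7)
  reciprocity: (83/487) -> -(487/83)
  reduce: (72/83)
  pull out 2: (2/83) = -1  (since 83 mod 8 = 3)
  pull out 2: (2/83) = -1  (since 83 mod 8 = 3)
  pull out 2: (2/83) = -1  (since 83 mod 8 = 3)
  reciprocity: (9/83) -> +(83/9)
  reduce: (2/9)
  pull out 2: (2/9) = +1  (since 9 mod 8 = 1)
  (1/9) = 1
Product of signs = -1

-1


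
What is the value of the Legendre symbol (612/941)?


p = 941 is prime, so compute (612/941) with the reciprocity algorithm (Jacobi-symbol steps: pull out 2s via (2/n), flip via reciprocity, reduce):
  pull out 2: (2/941) = -1  (since 941 mod 8 = 5)
  pull out 2: (2/941) = -1  (since 941 mod 8 = 5)
  reciprocity: (153/941) -> +(941/153)
  reduce: (23/153)
  reciprocity: (23/153) -> +(153/23)
  reduce: (15/23)
  reciprocity: (15/23) -> -(23/15)
  reduce: (8/15)
  pull out 2: (2/15) = +1  (since 15 mod 8 = 7)
  pull out 2: (2/15) = +1  (since 15 mod 8 = 7)
  pull out 2: (2/15) = +1  (since 15 mod 8 = 7)
  (1/15) = 1
Product of signs = -1
(612/941) = -1

-1


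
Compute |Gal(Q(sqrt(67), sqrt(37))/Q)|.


The 2 square roots of distinct primes are multiplicatively independent over Q,
so [K:Q] = 2^2 and Gal(K/Q) is isomorphic to (Z/2Z)^2.
|Gal| = 2^2 = 4

4


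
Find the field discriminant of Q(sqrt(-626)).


For K = Q(sqrt(d)) with d squarefree: disc(K) = d if d = 1 mod 4, and disc(K) = 4d if d = 2 or 3 mod 4.
Here d = -626, and d mod 4 = 2.
d = 2 mod 4, not 1 (O_K = Z[sqrt(d)]), so disc(K) = 4d = 4 * (-626) = -2504

-2504


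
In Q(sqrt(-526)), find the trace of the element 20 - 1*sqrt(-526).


Tr(a + b*sqrt(d)) = (a + b*sqrt(d)) + (a - b*sqrt(d)) = 2a
= 2 * (20)
= 40

40


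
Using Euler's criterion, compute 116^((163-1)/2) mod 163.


p = 163 is prime and the exponent is (p-1)/2 = 81, so by Euler's criterion 116^81 = (116/163) = +1 or -1 mod 163.
Compute by square-and-multiply:
  81 = 64 + 16 + 1 (binary 1010001)
  Repeated squaring mod 163: 116^1 = 116, 116^2 = 90, 116^4 = 113, 116^8 = 55, 116^16 = 91, 116^32 = 131, 116^64 = 46
  116^81 = 116^64 * 116^16 * 116^1 = 46 * 91 * 116 mod 163
    46 * 91 = 4186 = 111 mod 163
    111 * 116 = 12876 = 162 mod 163
  116^81 = 162 mod 163
Result 162 = p - 1 = -1 mod 163: 116 is a quadratic non-residue mod 163. As a residue in [0, p-1] the value is 162.
116^81 mod 163 = 162

162


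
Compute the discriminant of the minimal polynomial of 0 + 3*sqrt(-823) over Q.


The element 0 + 3*sqrt(-823) has minimal polynomial:
x^2 + 0*x + 7407
Discriminant = (0)^2 - 4*(7407)
= 0 - 29628
= -29628

-29628


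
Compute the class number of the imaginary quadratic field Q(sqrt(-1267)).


K = Q(sqrt(-1267)). d mod 4 = 1, so D = disc(K) = d = -1267
h(K) equals the number of primitive reduced positive-definite forms (a, b, c) = a*x^2 + b*x*y + c*y^2 with b^2 - 4ac = D,
where reduced means |b| <= a <= c, with b >= 0 whenever |b| = a or a = c, and primitive means gcd(a, b, c) = 1.
Reduced forces 3a^2 <= |D| = 1267, so 1 <= a <= 20; b must have the parity of D, and c = (b^2 - D)/(4a) must be an integer >= a.
Enumerate a = 1..20, b in [-a, a]:
  a=1: (1, 1, 317)  [1]
  a=2..6: none
  a=7: (7, 7, 47)  [1]
  a=8..10: none
  a=11: (11, -3, 29), (11, 3, 29)  [2]
  a=12..16: none
  a=17: (17, -5, 19), (17, 5, 19)  [2]
  a=18..20: none
Total reduced forms: 1 + 1 + 2 + 2 = 6
h = 6

6


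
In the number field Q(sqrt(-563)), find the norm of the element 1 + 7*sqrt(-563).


N(a + b*sqrt(d)) = a^2 - d*b^2
= (1)^2 - (-563)*(7)^2
= 1 + 27587
= 27588

27588


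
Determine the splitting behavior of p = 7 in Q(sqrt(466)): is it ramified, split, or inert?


K = Q(sqrt(466)). Since d mod 4 = 2, disc(K) = 1864.
Check p | disc: 1864 mod 7 = 2.
p does not divide disc. Compute Legendre symbol (d/p):
4^((7-1)/2) mod 7 = 1
(d/p) = 1, so p splits: (p) = P*P' with e=1, f=1, g=2.
Therefore p is split.

split


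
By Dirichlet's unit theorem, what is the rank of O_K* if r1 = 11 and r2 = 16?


By Dirichlet's unit theorem:
rank = r1 + r2 - 1
= 11 + 16 - 1
= 26

26


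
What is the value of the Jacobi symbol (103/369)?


Compute (103/369) via quadratic reciprocity:
  reciprocity: (103/369) -> +(369/103)
  reduce: (60/103)
  pull out 2: (2/103) = +1  (since 103 mod 8 = 7)
  pull out 2: (2/103) = +1  (since 103 mod 8 = 7)
  reciprocity: (15/103) -> -(103/15)
  reduce: (13/15)
  reciprocity: (13/15) -> +(15/13)
  reduce: (2/13)
  pull out 2: (2/13) = -1  (since 13 mod 8 = 5)
  (1/13) = 1
Product of signs = 1

1


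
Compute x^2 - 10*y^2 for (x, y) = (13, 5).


x^2 - d*y^2
= 13^2 - 10*5^2
= 169 - 250
= -81

-81


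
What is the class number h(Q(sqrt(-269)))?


K = Q(sqrt(-269)). d mod 4 = 3, so D = disc(K) = 4d = -1076
h(K) equals the number of primitive reduced positive-definite forms (a, b, c) = a*x^2 + b*x*y + c*y^2 with b^2 - 4ac = D,
where reduced means |b| <= a <= c, with b >= 0 whenever |b| = a or a = c, and primitive means gcd(a, b, c) = 1.
Reduced forces 3a^2 <= |D| = 1076, so 1 <= a <= 18; b must have the parity of D, and c = (b^2 - D)/(4a) must be an integer >= a.
Enumerate a = 1..18, b in [-a, a]:
  a=1: (1, 0, 269)  [1]
  a=2: (2, 2, 135)  [1]
  a=3: (3, -2, 90), (3, 2, 90)  [2]
  a=4: none
  a=5: (5, -2, 54), (5, 2, 54)  [2]
  a=6: (6, -2, 45), (6, 2, 45)  [2]
  a=7: (7, -4, 39), (7, 4, 39)  [2]
  a=8: none
  a=9: (9, -2, 30), (9, 2, 30)  [2]
  a=10: (10, -2, 27), (10, 2, 27)  [2]
  a=11..12: none
  a=13: (13, -4, 21), (13, 4, 21)  [2]
  a=14: (14, -10, 21), (14, 10, 21)  [2]
  a=15: (15, -8, 19), (15, -2, 18), (15, 2, 18), (15, 8, 19)  [4]
  a=16..18: none
Total reduced forms: 1 + 1 + 2 + 2 + 2 + 2 + 2 + 2 + 2 + 2 + 4 = 22
h = 22

22


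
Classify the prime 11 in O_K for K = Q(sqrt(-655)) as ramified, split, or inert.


K = Q(sqrt(-655)). Since d mod 4 = 1, disc(K) = -655.
Check p | disc: -655 mod 11 = 5.
p does not divide disc. Compute Legendre symbol (d/p):
5^((11-1)/2) mod 11 = 1
(d/p) = 1, so p splits: (p) = P*P' with e=1, f=1, g=2.
Therefore p is split.

split


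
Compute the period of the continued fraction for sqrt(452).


Run the CF algorithm for sqrt(452).
a_0 = floor(sqrt(452)) = 21; set m_0=0, q_0=1.
Recurrence: m' = q*a - m,  q' = (d - m'^2)/q,  a' = floor((a_0 + m')/q').
  step 1: m=21, q=11, a=3
  step 2: m=12, q=28, a=1
  step 3: m=16, q=7, a=5
  step 4: m=19, q=13, a=3
  step 5: m=20, q=4, a=10
  step 6: m=20, q=13, a=3
  step 7: m=19, q=7, a=5
  step 8: m=16, q=28, a=1
  step 9: m=12, q=11, a=3
  step 10: m=21, q=1, a=42
a_10 = 2*a_0 = 42, so the period closes here.
sqrt(452) = [21; 3, 1, 5, 3, 10, 3, 5, 1, 3, 42]
Period length = 10

10


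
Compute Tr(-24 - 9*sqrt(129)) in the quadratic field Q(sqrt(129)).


Tr(a + b*sqrt(d)) = (a + b*sqrt(d)) + (a - b*sqrt(d)) = 2a
= 2 * (-24)
= -48

-48


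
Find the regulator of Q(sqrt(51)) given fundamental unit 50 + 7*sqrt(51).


epsilon = 50 + 7*sqrt(51)
= 99.9900
R = ln(99.9900)
= 4.6051

4.6051


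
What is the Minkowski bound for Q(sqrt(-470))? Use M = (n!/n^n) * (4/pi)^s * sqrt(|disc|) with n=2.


d = -470, d mod 4 = 2, so disc(K) = 4d = -1880; |disc(K)| = 1880
Imaginary quadratic field, so n = 2, s = r2 = 1, r1 = 0
M = (n!/n^n) * (4/pi)^s * sqrt(|disc(K)|) = (2!/2^2) * (4/pi)^1 * sqrt(1880)
= 0.5 * 1.273240 * 43.358967
= 27.6032

27.6032


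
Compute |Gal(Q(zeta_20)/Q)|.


|Gal(Q(zeta_20)/Q)| = phi(20)
= 8

8


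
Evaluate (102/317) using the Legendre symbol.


p = 317 is prime, so compute (102/317) with the reciprocity algorithm (Jacobi-symbol steps: pull out 2s via (2/n), flip via reciprocity, reduce):
  pull out 2: (2/317) = -1  (since 317 mod 8 = 5)
  reciprocity: (51/317) -> +(317/51)
  reduce: (11/51)
  reciprocity: (11/51) -> -(51/11)
  reduce: (7/11)
  reciprocity: (7/11) -> -(11/7)
  reduce: (4/7)
  pull out 2: (2/7) = +1  (since 7 mod 8 = 7)
  pull out 2: (2/7) = +1  (since 7 mod 8 = 7)
  (1/7) = 1
Product of signs = -1
(102/317) = -1

-1


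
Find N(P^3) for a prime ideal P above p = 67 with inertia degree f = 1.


N(P^a) = p^(a*f)
= 67^(3*1)
= 67^3
= 300763

300763


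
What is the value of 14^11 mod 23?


p = 23 is prime and the exponent is (p-1)/2 = 11, so by Euler's criterion 14^11 = (14/23) = +1 or -1 mod 23.
Compute by square-and-multiply:
  11 = 8 + 2 + 1 (binary 1011)
  Repeated squaring mod 23: 14^1 = 14, 14^2 = 12, 14^4 = 6, 14^8 = 13
  14^11 = 14^8 * 14^2 * 14^1 = 13 * 12 * 14 mod 23
    13 * 12 = 156 = 18 mod 23
    18 * 14 = 252 = 22 mod 23
  14^11 = 22 mod 23
Result 22 = p - 1 = -1 mod 23: 14 is a quadratic non-residue mod 23. As a residue in [0, p-1] the value is 22.
14^11 mod 23 = 22

22


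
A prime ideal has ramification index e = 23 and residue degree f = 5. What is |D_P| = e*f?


|D_P| = e * f
= 23 * 5
= 115

115


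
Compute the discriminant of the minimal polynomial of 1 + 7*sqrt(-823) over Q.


The element 1 + 7*sqrt(-823) has minimal polynomial:
x^2 - 2*x + 40328
Discriminant = (-2)^2 - 4*(40328)
= 4 - 161312
= -161308

-161308


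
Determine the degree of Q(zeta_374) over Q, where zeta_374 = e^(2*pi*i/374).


The degree equals Euler's totient phi(374).
374 = 2 * 11 * 17
phi(374) = 160

160


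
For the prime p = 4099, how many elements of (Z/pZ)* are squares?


For prime p, the number of non-zero quadratic residues is (p-1)/2.
= (4099-1)/2
= 2049

2049


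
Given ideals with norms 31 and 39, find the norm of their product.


N(IJ) = N(I) * N(J)
= 31 * 39
= 1209

1209


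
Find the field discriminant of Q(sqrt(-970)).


For K = Q(sqrt(d)) with d squarefree: disc(K) = d if d = 1 mod 4, and disc(K) = 4d if d = 2 or 3 mod 4.
Here d = -970, and d mod 4 = 2.
d = 2 mod 4, not 1 (O_K = Z[sqrt(d)]), so disc(K) = 4d = 4 * (-970) = -3880

-3880


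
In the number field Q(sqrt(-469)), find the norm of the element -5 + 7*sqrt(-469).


N(a + b*sqrt(d)) = a^2 - d*b^2
= (-5)^2 - (-469)*(7)^2
= 25 + 22981
= 23006

23006


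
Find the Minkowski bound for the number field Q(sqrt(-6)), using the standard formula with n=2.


d = -6, d mod 4 = 2, so disc(K) = 4d = -24; |disc(K)| = 24
Imaginary quadratic field, so n = 2, s = r2 = 1, r1 = 0
M = (n!/n^n) * (4/pi)^s * sqrt(|disc(K)|) = (2!/2^2) * (4/pi)^1 * sqrt(24)
= 0.5 * 1.273240 * 4.898979
= 3.1188

3.1188


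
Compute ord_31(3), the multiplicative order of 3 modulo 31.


We want ord_31(3), the smallest k >= 1 with 3^k = 1 mod 31.
n = 31 = 31, phi(31) = 30; the order divides phi(n).
Divisors of 30: 1, 2, 3, 5, 6, 10, 15, 30
Repeated squaring mod 31: 3^1 = 3, 3^2 = 9, 3^4 = 19, 3^8 = 20, 3^16 = 28
Test divisors in increasing order:
  k=1: 3^1 = 3 mod 31
  k=2: 3^2 = 9 mod 31
  k=3: 3^3 = 9 * 3 = 27 mod 31
  k=5: 3^5 = 19 * 3 = 26 mod 31
  k=6: 3^6 = 19 * 9 = 16 mod 31
  k=10: 3^10 = 20 * 9 = 25 mod 31
  k=15: 3^15 = 20 * 19 * 9 * 3 = 30 mod 31
  k=30: 3^30 = 28 * 20 * 19 * 9 = 1 mod 31  <- first divisor giving 1
Order = 30

30


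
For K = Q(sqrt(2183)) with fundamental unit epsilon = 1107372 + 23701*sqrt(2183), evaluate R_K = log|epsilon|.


epsilon = 1107372 + 23701*sqrt(2183)
= 2.2147e+06
R = ln(2.2147e+06)
= 14.6106

14.6106


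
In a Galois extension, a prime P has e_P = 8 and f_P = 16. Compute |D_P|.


|D_P| = e * f
= 8 * 16
= 128

128


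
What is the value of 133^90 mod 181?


p = 181 is prime and the exponent is (p-1)/2 = 90, so by Euler's criterion 133^90 = (133/181) = +1 or -1 mod 181.
Compute by square-and-multiply:
  90 = 64 + 16 + 8 + 2 (binary 1011010)
  Repeated squaring mod 181: 133^1 = 133, 133^2 = 132, 133^4 = 48, 133^8 = 132, 133^16 = 48, 133^32 = 132, 133^64 = 48
  133^90 = 133^64 * 133^16 * 133^8 * 133^2 = 48 * 48 * 132 * 132 mod 181
    48 * 48 = 2304 = 132 mod 181
    132 * 132 = 17424 = 48 mod 181
    48 * 132 = 6336 = 1 mod 181
  133^90 = 1 mod 181
Result 1: 133 is a quadratic residue mod 181.
133^90 mod 181 = 1

1


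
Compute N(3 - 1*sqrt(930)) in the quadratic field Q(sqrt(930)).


N(a + b*sqrt(d)) = a^2 - d*b^2
= (3)^2 - (930)*(-1)^2
= 9 - 930
= -921

-921


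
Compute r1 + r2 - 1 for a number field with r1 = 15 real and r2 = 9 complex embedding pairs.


By Dirichlet's unit theorem:
rank = r1 + r2 - 1
= 15 + 9 - 1
= 23

23


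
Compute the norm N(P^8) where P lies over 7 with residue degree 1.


N(P^a) = p^(a*f)
= 7^(8*1)
= 7^8
= 5764801

5764801


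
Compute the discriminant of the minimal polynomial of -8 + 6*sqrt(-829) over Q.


The element -8 + 6*sqrt(-829) has minimal polynomial:
x^2 + 16*x + 29908
Discriminant = (16)^2 - 4*(29908)
= 256 - 119632
= -119376

-119376


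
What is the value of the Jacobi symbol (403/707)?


Compute (403/707) via quadratic reciprocity:
  reciprocity: (403/707) -> -(707/403)
  reduce: (304/403)
  pull out 2: (2/403) = -1  (since 403 mod 8 = 3)
  pull out 2: (2/403) = -1  (since 403 mod 8 = 3)
  pull out 2: (2/403) = -1  (since 403 mod 8 = 3)
  pull out 2: (2/403) = -1  (since 403 mod 8 = 3)
  reciprocity: (19/403) -> -(403/19)
  reduce: (4/19)
  pull out 2: (2/19) = -1  (since 19 mod 8 = 3)
  pull out 2: (2/19) = -1  (since 19 mod 8 = 3)
  (1/19) = 1
Product of signs = 1

1


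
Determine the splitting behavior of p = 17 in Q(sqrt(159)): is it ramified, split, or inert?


K = Q(sqrt(159)). Since d mod 4 = 3, disc(K) = 636.
Check p | disc: 636 mod 17 = 7.
p does not divide disc. Compute Legendre symbol (d/p):
6^((17-1)/2) mod 17 = -1
(d/p) = -1, so p is inert: (p) stays prime with e=1, f=2, g=1.
Therefore p is inert.

inert


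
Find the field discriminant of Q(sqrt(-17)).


For K = Q(sqrt(d)) with d squarefree: disc(K) = d if d = 1 mod 4, and disc(K) = 4d if d = 2 or 3 mod 4.
Here d = -17, and d mod 4 = 3.
d = 3 mod 4, not 1 (O_K = Z[sqrt(d)]), so disc(K) = 4d = 4 * (-17) = -68

-68


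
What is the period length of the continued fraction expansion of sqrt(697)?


Run the CF algorithm for sqrt(697).
a_0 = floor(sqrt(697)) = 26; set m_0=0, q_0=1.
Recurrence: m' = q*a - m,  q' = (d - m'^2)/q,  a' = floor((a_0 + m')/q').
  step 1: m=26, q=21, a=2
  step 2: m=16, q=21, a=2
  step 3: m=26, q=1, a=52
a_3 = 2*a_0 = 52, so the period closes here.
sqrt(697) = [26; 2, 2, 52]
Period length = 3

3


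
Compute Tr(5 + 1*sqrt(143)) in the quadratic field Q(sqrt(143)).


Tr(a + b*sqrt(d)) = (a + b*sqrt(d)) + (a - b*sqrt(d)) = 2a
= 2 * (5)
= 10

10


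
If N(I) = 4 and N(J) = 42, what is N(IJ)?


N(IJ) = N(I) * N(J)
= 4 * 42
= 168

168


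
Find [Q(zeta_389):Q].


The degree equals Euler's totient phi(389).
389 = 389
phi(389) = 388

388


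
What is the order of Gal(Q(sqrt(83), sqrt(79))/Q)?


The 2 square roots of distinct primes are multiplicatively independent over Q,
so [K:Q] = 2^2 and Gal(K/Q) is isomorphic to (Z/2Z)^2.
|Gal| = 2^2 = 4

4


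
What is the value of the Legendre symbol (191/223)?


p = 223 is prime, so compute (191/223) with the reciprocity algorithm (Jacobi-symbol steps: pull out 2s via (2/n), flip via reciprocity, reduce):
  reciprocity: (191/223) -> -(223/191)
  reduce: (32/191)
  pull out 2: (2/191) = +1  (since 191 mod 8 = 7)
  pull out 2: (2/191) = +1  (since 191 mod 8 = 7)
  pull out 2: (2/191) = +1  (since 191 mod 8 = 7)
  pull out 2: (2/191) = +1  (since 191 mod 8 = 7)
  pull out 2: (2/191) = +1  (since 191 mod 8 = 7)
  (1/191) = 1
Product of signs = -1
(191/223) = -1

-1


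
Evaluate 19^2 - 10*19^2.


x^2 - d*y^2
= 19^2 - 10*19^2
= 361 - 3610
= -3249

-3249


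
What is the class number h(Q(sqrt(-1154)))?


K = Q(sqrt(-1154)). d mod 4 = 2, so D = disc(K) = 4d = -4616
h(K) equals the number of primitive reduced positive-definite forms (a, b, c) = a*x^2 + b*x*y + c*y^2 with b^2 - 4ac = D,
where reduced means |b| <= a <= c, with b >= 0 whenever |b| = a or a = c, and primitive means gcd(a, b, c) = 1.
Reduced forces 3a^2 <= |D| = 4616, so 1 <= a <= 39; b must have the parity of D, and c = (b^2 - D)/(4a) must be an integer >= a.
Enumerate a = 1..39, b in [-a, a]:
  a=1: (1, 0, 1154)  [1]
  a=2: (2, 0, 577)  [1]
  a=3: (3, -2, 385), (3, 2, 385)  [2]
  a=4: none
  a=5: (5, -2, 231), (5, 2, 231)  [2]
  a=6: (6, -4, 193), (6, 4, 193)  [2]
  a=7: (7, -2, 165), (7, 2, 165)  [2]
  a=8: none
  a=9: (9, -8, 130), (9, 8, 130)  [2]
  a=10: (10, -8, 117), (10, 8, 117)  [2]
  a=11: (11, -2, 105), (11, 2, 105)  [2]
  a=12: none
  a=13: (13, -8, 90), (13, 8, 90)  [2]
  a=14: (14, -12, 85), (14, 12, 85)  [2]
  a=15: (15, -8, 78), (15, -2, 77), (15, 2, 77), (15, 8, 78)  [4]
  a=16: none
  a=17: (17, -12, 70), (17, 12, 70)  [2]
  a=18: (18, -8, 65), (18, 8, 65)  [2]
  a=19: (19, -18, 65), (19, 18, 65)  [2]
  a=20: none
  a=21: (21, -16, 58), (21, -2, 55), (21, 2, 55), (21, 16, 58)  [4]
  a=22: (22, -20, 57), (22, 20, 57)  [2]
  a=23..24: none
  a=25: (25, -22, 51), (25, 22, 51)  [2]
  a=26: (26, -8, 45), (26, 8, 45)  [2]
  a=27: (27, -26, 49), (27, 26, 49)  [2]
  a=28: none
  a=29: (29, -16, 42), (29, 16, 42)  [2]
  a=30: (30, -28, 45), (30, -8, 39), (30, 8, 39), (30, 28, 45)  [4]
  a=31..32: none
  a=33: (33, -20, 38), (33, -2, 35), (33, 2, 35), (33, 20, 38)  [4]
  a=34: (34, -12, 35), (34, 12, 35)  [2]
  a=35..36: none
  a=37: (37, -34, 39), (37, 34, 39)  [2]
  a=38..39: none
Total reduced forms: 1 + 1 + 2 + 2 + 2 + 2 + 2 + 2 + 2 + 2 + 2 + 4 + 2 + 2 + 2 + 4 + 2 + 2 + 2 + 2 + 2 + 4 + 4 + 2 + 2 = 56
h = 56

56


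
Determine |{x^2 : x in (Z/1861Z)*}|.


For prime p, the number of non-zero quadratic residues is (p-1)/2.
= (1861-1)/2
= 930

930


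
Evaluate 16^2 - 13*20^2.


x^2 - d*y^2
= 16^2 - 13*20^2
= 256 - 5200
= -4944

-4944


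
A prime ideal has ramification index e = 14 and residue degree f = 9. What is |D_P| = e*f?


|D_P| = e * f
= 14 * 9
= 126

126


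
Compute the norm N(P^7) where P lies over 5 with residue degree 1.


N(P^a) = p^(a*f)
= 5^(7*1)
= 5^7
= 78125

78125


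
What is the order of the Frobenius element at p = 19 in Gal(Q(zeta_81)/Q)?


The Frobenius at p in Gal(Q(zeta_n)/Q) = (Z/nZ)* is the class of p, so its order is ord_81(19), the smallest k >= 1 with 19^k = 1 mod 81.
n = 81 = 3^4, phi(81) = 54; the order divides phi(n).
Divisors of 54: 1, 2, 3, 6, 9, 18, 27, 54
Repeated squaring mod 81: 19^1 = 19, 19^2 = 37, 19^4 = 73, 19^8 = 64, 19^16 = 46, 19^32 = 10
Test divisors in increasing order:
  k=1: 19^1 = 19 mod 81
  k=2: 19^2 = 37 mod 81
  k=3: 19^3 = 37 * 19 = 55 mod 81
  k=6: 19^6 = 73 * 37 = 28 mod 81
  k=9: 19^9 = 64 * 19 = 1 mod 81  <- first divisor giving 1
Order = 9

9


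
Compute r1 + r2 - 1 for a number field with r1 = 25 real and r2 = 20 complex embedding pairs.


By Dirichlet's unit theorem:
rank = r1 + r2 - 1
= 25 + 20 - 1
= 44

44


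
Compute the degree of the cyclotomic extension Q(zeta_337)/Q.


The degree equals Euler's totient phi(337).
337 = 337
phi(337) = 336

336


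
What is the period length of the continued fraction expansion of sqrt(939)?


Run the CF algorithm for sqrt(939).
a_0 = floor(sqrt(939)) = 30; set m_0=0, q_0=1.
Recurrence: m' = q*a - m,  q' = (d - m'^2)/q,  a' = floor((a_0 + m')/q').
  step 1: m=30, q=39, a=1
  step 2: m=9, q=22, a=1
  step 3: m=13, q=35, a=1
  step 4: m=22, q=13, a=4
  step 5: m=30, q=3, a=20
  step 6: m=30, q=13, a=4
  step 7: m=22, q=35, a=1
  step 8: m=13, q=22, a=1
  step 9: m=9, q=39, a=1
  step 10: m=30, q=1, a=60
a_10 = 2*a_0 = 60, so the period closes here.
sqrt(939) = [30; 1, 1, 1, 4, 20, 4, 1, 1, 1, 60]
Period length = 10

10


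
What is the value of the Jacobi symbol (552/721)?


Compute (552/721) via quadratic reciprocity:
  pull out 2: (2/721) = +1  (since 721 mod 8 = 1)
  pull out 2: (2/721) = +1  (since 721 mod 8 = 1)
  pull out 2: (2/721) = +1  (since 721 mod 8 = 1)
  reciprocity: (69/721) -> +(721/69)
  reduce: (31/69)
  reciprocity: (31/69) -> +(69/31)
  reduce: (7/31)
  reciprocity: (7/31) -> -(31/7)
  reduce: (3/7)
  reciprocity: (3/7) -> -(7/3)
  reduce: (1/3)
  (1/3) = 1
Product of signs = 1

1


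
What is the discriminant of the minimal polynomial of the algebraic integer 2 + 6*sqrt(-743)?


The element 2 + 6*sqrt(-743) has minimal polynomial:
x^2 - 4*x + 26752
Discriminant = (-4)^2 - 4*(26752)
= 16 - 107008
= -106992

-106992


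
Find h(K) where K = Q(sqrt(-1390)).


K = Q(sqrt(-1390)). d mod 4 = 2, so D = disc(K) = 4d = -5560
h(K) equals the number of primitive reduced positive-definite forms (a, b, c) = a*x^2 + b*x*y + c*y^2 with b^2 - 4ac = D,
where reduced means |b| <= a <= c, with b >= 0 whenever |b| = a or a = c, and primitive means gcd(a, b, c) = 1.
Reduced forces 3a^2 <= |D| = 5560, so 1 <= a <= 43; b must have the parity of D, and c = (b^2 - D)/(4a) must be an integer >= a.
Enumerate a = 1..43, b in [-a, a]:
  a=1: (1, 0, 1390)  [1]
  a=2: (2, 0, 695)  [1]
  a=3..4: none
  a=5: (5, 0, 278)  [1]
  a=6..9: none
  a=10: (10, 0, 139)  [1]
  a=11..12: none
  a=13: (13, -2, 107), (13, 2, 107)  [2]
  a=14..16: none
  a=17: (17, -4, 82), (17, 4, 82)  [2]
  a=18: none
  a=19: (19, -8, 74), (19, 8, 74)  [2]
  a=20..22: none
  a=23: (23, -12, 62), (23, 12, 62)  [2]
  a=24..25: none
  a=26: (26, -24, 59), (26, 24, 59)  [2]
  a=27..30: none
  a=31: (31, -12, 46), (31, 12, 46)  [2]
  a=32..33: none
  a=34: (34, -4, 41), (34, 4, 41)  [2]
  a=35..36: none
  a=37: (37, -8, 38), (37, 8, 38)  [2]
  a=38..43: none
Total reduced forms: 1 + 1 + 1 + 1 + 2 + 2 + 2 + 2 + 2 + 2 + 2 + 2 = 20
h = 20

20


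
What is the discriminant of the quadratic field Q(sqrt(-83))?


For K = Q(sqrt(d)) with d squarefree: disc(K) = d if d = 1 mod 4, and disc(K) = 4d if d = 2 or 3 mod 4.
Here d = -83, and d mod 4 = 1.
d = 1 mod 4 (O_K = Z[(1+sqrt(d))/2]), so disc(K) = d = -83

-83


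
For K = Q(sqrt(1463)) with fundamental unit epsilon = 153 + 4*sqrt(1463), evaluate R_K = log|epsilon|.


epsilon = 153 + 4*sqrt(1463)
= 305.9967
R = ln(305.9967)
= 5.7236

5.7236


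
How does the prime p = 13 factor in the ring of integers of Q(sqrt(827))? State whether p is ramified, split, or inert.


K = Q(sqrt(827)). Since d mod 4 = 3, disc(K) = 3308.
Check p | disc: 3308 mod 13 = 6.
p does not divide disc. Compute Legendre symbol (d/p):
8^((13-1)/2) mod 13 = -1
(d/p) = -1, so p is inert: (p) stays prime with e=1, f=2, g=1.
Therefore p is inert.

inert


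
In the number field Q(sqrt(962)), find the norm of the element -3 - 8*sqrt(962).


N(a + b*sqrt(d)) = a^2 - d*b^2
= (-3)^2 - (962)*(-8)^2
= 9 - 61568
= -61559

-61559


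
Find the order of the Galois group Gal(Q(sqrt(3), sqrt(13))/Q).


The 2 square roots of distinct primes are multiplicatively independent over Q,
so [K:Q] = 2^2 and Gal(K/Q) is isomorphic to (Z/2Z)^2.
|Gal| = 2^2 = 4

4


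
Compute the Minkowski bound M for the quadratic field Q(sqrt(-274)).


d = -274, d mod 4 = 2, so disc(K) = 4d = -1096; |disc(K)| = 1096
Imaginary quadratic field, so n = 2, s = r2 = 1, r1 = 0
M = (n!/n^n) * (4/pi)^s * sqrt(|disc(K)|) = (2!/2^2) * (4/pi)^1 * sqrt(1096)
= 0.5 * 1.273240 * 33.105891
= 21.0759

21.0759


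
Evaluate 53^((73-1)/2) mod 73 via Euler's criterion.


p = 73 is prime and the exponent is (p-1)/2 = 36, so by Euler's criterion 53^36 = (53/73) = +1 or -1 mod 73.
Compute by square-and-multiply:
  36 = 32 + 4 (binary 100100)
  Repeated squaring mod 73: 53^1 = 53, 53^2 = 35, 53^4 = 57, 53^8 = 37, 53^16 = 55, 53^32 = 32
  53^36 = 53^32 * 53^4 = 32 * 57 mod 73
    32 * 57 = 1824 = 72 mod 73
  53^36 = 72 mod 73
Result 72 = p - 1 = -1 mod 73: 53 is a quadratic non-residue mod 73. As a residue in [0, p-1] the value is 72.
53^36 mod 73 = 72

72


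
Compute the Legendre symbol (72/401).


p = 401 is prime, so compute (72/401) with the reciprocity algorithm (Jacobi-symbol steps: pull out 2s via (2/n), flip via reciprocity, reduce):
  pull out 2: (2/401) = +1  (since 401 mod 8 = 1)
  pull out 2: (2/401) = +1  (since 401 mod 8 = 1)
  pull out 2: (2/401) = +1  (since 401 mod 8 = 1)
  reciprocity: (9/401) -> +(401/9)
  reduce: (5/9)
  reciprocity: (5/9) -> +(9/5)
  reduce: (4/5)
  pull out 2: (2/5) = -1  (since 5 mod 8 = 5)
  pull out 2: (2/5) = -1  (since 5 mod 8 = 5)
  (1/5) = 1
Product of signs = 1
(72/401) = 1

1


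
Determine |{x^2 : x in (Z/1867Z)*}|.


For prime p, the number of non-zero quadratic residues is (p-1)/2.
= (1867-1)/2
= 933

933


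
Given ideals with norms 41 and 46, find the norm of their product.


N(IJ) = N(I) * N(J)
= 41 * 46
= 1886

1886


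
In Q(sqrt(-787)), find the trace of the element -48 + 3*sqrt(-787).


Tr(a + b*sqrt(d)) = (a + b*sqrt(d)) + (a - b*sqrt(d)) = 2a
= 2 * (-48)
= -96

-96


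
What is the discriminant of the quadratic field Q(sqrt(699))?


For K = Q(sqrt(d)) with d squarefree: disc(K) = d if d = 1 mod 4, and disc(K) = 4d if d = 2 or 3 mod 4.
Here d = 699, and d mod 4 = 3.
d = 3 mod 4, not 1 (O_K = Z[sqrt(d)]), so disc(K) = 4d = 4 * (699) = 2796

2796


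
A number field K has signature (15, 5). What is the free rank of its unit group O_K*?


By Dirichlet's unit theorem:
rank = r1 + r2 - 1
= 15 + 5 - 1
= 19

19


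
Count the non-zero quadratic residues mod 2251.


For prime p, the number of non-zero quadratic residues is (p-1)/2.
= (2251-1)/2
= 1125

1125


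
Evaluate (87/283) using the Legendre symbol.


p = 283 is prime, so compute (87/283) with the reciprocity algorithm (Jacobi-symbol steps: pull out 2s via (2/n), flip via reciprocity, reduce):
  reciprocity: (87/283) -> -(283/87)
  reduce: (22/87)
  pull out 2: (2/87) = +1  (since 87 mod 8 = 7)
  reciprocity: (11/87) -> -(87/11)
  reduce: (10/11)
  pull out 2: (2/11) = -1  (since 11 mod 8 = 3)
  reciprocity: (5/11) -> +(11/5)
  reduce: (1/5)
  (1/5) = 1
Product of signs = -1
(87/283) = -1

-1


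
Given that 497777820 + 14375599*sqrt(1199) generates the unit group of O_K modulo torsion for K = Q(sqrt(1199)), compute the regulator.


epsilon = 497777820 + 14375599*sqrt(1199)
= 9.9556e+08
R = ln(9.9556e+08)
= 20.7188

20.7188


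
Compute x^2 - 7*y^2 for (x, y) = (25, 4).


x^2 - d*y^2
= 25^2 - 7*4^2
= 625 - 112
= 513

513


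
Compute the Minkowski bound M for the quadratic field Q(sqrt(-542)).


d = -542, d mod 4 = 2, so disc(K) = 4d = -2168; |disc(K)| = 2168
Imaginary quadratic field, so n = 2, s = r2 = 1, r1 = 0
M = (n!/n^n) * (4/pi)^s * sqrt(|disc(K)|) = (2!/2^2) * (4/pi)^1 * sqrt(2168)
= 0.5 * 1.273240 * 46.561787
= 29.6422

29.6422


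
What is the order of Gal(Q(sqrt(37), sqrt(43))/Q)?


The 2 square roots of distinct primes are multiplicatively independent over Q,
so [K:Q] = 2^2 and Gal(K/Q) is isomorphic to (Z/2Z)^2.
|Gal| = 2^2 = 4

4


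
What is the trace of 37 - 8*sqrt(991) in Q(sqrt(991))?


Tr(a + b*sqrt(d)) = (a + b*sqrt(d)) + (a - b*sqrt(d)) = 2a
= 2 * (37)
= 74

74


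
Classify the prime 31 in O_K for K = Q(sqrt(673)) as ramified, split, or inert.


K = Q(sqrt(673)). Since d mod 4 = 1, disc(K) = 673.
Check p | disc: 673 mod 31 = 22.
p does not divide disc. Compute Legendre symbol (d/p):
22^((31-1)/2) mod 31 = -1
(d/p) = -1, so p is inert: (p) stays prime with e=1, f=2, g=1.
Therefore p is inert.

inert


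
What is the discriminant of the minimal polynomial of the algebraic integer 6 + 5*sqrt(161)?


The element 6 + 5*sqrt(161) has minimal polynomial:
x^2 - 12*x - 3989
Discriminant = (-12)^2 - 4*(-3989)
= 144 + 15956
= 16100

16100


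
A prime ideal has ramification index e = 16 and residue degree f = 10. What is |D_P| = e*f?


|D_P| = e * f
= 16 * 10
= 160

160


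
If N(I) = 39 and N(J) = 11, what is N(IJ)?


N(IJ) = N(I) * N(J)
= 39 * 11
= 429

429


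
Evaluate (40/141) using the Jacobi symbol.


Compute (40/141) via quadratic reciprocity:
  pull out 2: (2/141) = -1  (since 141 mod 8 = 5)
  pull out 2: (2/141) = -1  (since 141 mod 8 = 5)
  pull out 2: (2/141) = -1  (since 141 mod 8 = 5)
  reciprocity: (5/141) -> +(141/5)
  reduce: (1/5)
  (1/5) = 1
Product of signs = -1

-1


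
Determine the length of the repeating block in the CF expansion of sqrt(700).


Run the CF algorithm for sqrt(700).
a_0 = floor(sqrt(700)) = 26; set m_0=0, q_0=1.
Recurrence: m' = q*a - m,  q' = (d - m'^2)/q,  a' = floor((a_0 + m')/q').
  step 1: m=26, q=24, a=2
  step 2: m=22, q=9, a=5
  step 3: m=23, q=19, a=2
  step 4: m=15, q=25, a=1
  step 5: m=10, q=24, a=1
  step 6: m=14, q=21, a=1
  step 7: m=7, q=31, a=1
  step 8: m=24, q=4, a=12
  step 9: m=24, q=31, a=1
  step 10: m=7, q=21, a=1
  step 11: m=14, q=24, a=1
  step 12: m=10, q=25, a=1
  step 13: m=15, q=19, a=2
  step 14: m=23, q=9, a=5
  step 15: m=22, q=24, a=2
  step 16: m=26, q=1, a=52
a_16 = 2*a_0 = 52, so the period closes here.
sqrt(700) = [26; 2, 5, 2, 1, 1, 1, 1, 12, 1, 1, 1, 1, 2, 5, 2, 52]
Period length = 16

16


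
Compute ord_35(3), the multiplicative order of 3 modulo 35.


We want ord_35(3), the smallest k >= 1 with 3^k = 1 mod 35.
n = 35 = 5 * 7, phi(35) = 24; the order divides phi(n).
Divisors of 24: 1, 2, 3, 4, 6, 8, 12, 24
Repeated squaring mod 35: 3^1 = 3, 3^2 = 9, 3^4 = 11, 3^8 = 16, 3^16 = 11
Test divisors in increasing order:
  k=1: 3^1 = 3 mod 35
  k=2: 3^2 = 9 mod 35
  k=3: 3^3 = 9 * 3 = 27 mod 35
  k=4: 3^4 = 11 mod 35
  k=6: 3^6 = 11 * 9 = 29 mod 35
  k=8: 3^8 = 16 mod 35
  k=12: 3^12 = 16 * 11 = 1 mod 35  <- first divisor giving 1
Order = 12

12


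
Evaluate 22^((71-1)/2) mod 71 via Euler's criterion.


p = 71 is prime and the exponent is (p-1)/2 = 35, so by Euler's criterion 22^35 = (22/71) = +1 or -1 mod 71.
Compute by square-and-multiply:
  35 = 32 + 2 + 1 (binary 100011)
  Repeated squaring mod 71: 22^1 = 22, 22^2 = 58, 22^4 = 27, 22^8 = 19, 22^16 = 6, 22^32 = 36
  22^35 = 22^32 * 22^2 * 22^1 = 36 * 58 * 22 mod 71
    36 * 58 = 2088 = 29 mod 71
    29 * 22 = 638 = 70 mod 71
  22^35 = 70 mod 71
Result 70 = p - 1 = -1 mod 71: 22 is a quadratic non-residue mod 71. As a residue in [0, p-1] the value is 70.
22^35 mod 71 = 70

70


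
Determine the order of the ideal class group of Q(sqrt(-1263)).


K = Q(sqrt(-1263)). d mod 4 = 1, so D = disc(K) = d = -1263
h(K) equals the number of primitive reduced positive-definite forms (a, b, c) = a*x^2 + b*x*y + c*y^2 with b^2 - 4ac = D,
where reduced means |b| <= a <= c, with b >= 0 whenever |b| = a or a = c, and primitive means gcd(a, b, c) = 1.
Reduced forces 3a^2 <= |D| = 1263, so 1 <= a <= 20; b must have the parity of D, and c = (b^2 - D)/(4a) must be an integer >= a.
Enumerate a = 1..20, b in [-a, a]:
  a=1: (1, 1, 316)  [1]
  a=2: (2, -1, 158), (2, 1, 158)  [2]
  a=3: (3, 3, 106)  [1]
  a=4: (4, -1, 79), (4, 1, 79)  [2]
  a=5: none
  a=6: (6, -3, 53), (6, 3, 53)  [2]
  a=7: (7, -5, 46), (7, 5, 46)  [2]
  a=8: (8, -7, 41), (8, 7, 41)  [2]
  a=9..11: none
  a=12: (12, -9, 28), (12, 9, 28)  [2]
  a=13: none
  a=14: (14, -9, 24), (14, -5, 23), (14, 5, 23), (14, 9, 24)  [4]
  a=15: none
  a=16: (16, -9, 21), (16, 9, 21)  [2]
  a=17..20: none
Total reduced forms: 1 + 2 + 1 + 2 + 2 + 2 + 2 + 2 + 4 + 2 = 20
h = 20

20


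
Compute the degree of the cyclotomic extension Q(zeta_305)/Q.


The degree equals Euler's totient phi(305).
305 = 5 * 61
phi(305) = 240

240


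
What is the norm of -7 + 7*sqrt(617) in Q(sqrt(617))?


N(a + b*sqrt(d)) = a^2 - d*b^2
= (-7)^2 - (617)*(7)^2
= 49 - 30233
= -30184

-30184


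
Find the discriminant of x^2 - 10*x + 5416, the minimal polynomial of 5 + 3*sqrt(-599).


The element 5 + 3*sqrt(-599) has minimal polynomial:
x^2 - 10*x + 5416
Discriminant = (-10)^2 - 4*(5416)
= 100 - 21664
= -21564

-21564


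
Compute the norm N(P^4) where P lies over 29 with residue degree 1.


N(P^a) = p^(a*f)
= 29^(4*1)
= 29^4
= 707281

707281


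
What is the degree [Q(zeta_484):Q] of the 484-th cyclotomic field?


The degree equals Euler's totient phi(484).
484 = 2^2 * 11^2
phi(484) = 220

220


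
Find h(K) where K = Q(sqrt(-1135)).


K = Q(sqrt(-1135)). d mod 4 = 1, so D = disc(K) = d = -1135
h(K) equals the number of primitive reduced positive-definite forms (a, b, c) = a*x^2 + b*x*y + c*y^2 with b^2 - 4ac = D,
where reduced means |b| <= a <= c, with b >= 0 whenever |b| = a or a = c, and primitive means gcd(a, b, c) = 1.
Reduced forces 3a^2 <= |D| = 1135, so 1 <= a <= 19; b must have the parity of D, and c = (b^2 - D)/(4a) must be an integer >= a.
Enumerate a = 1..19, b in [-a, a]:
  a=1: (1, 1, 284)  [1]
  a=2: (2, -1, 142), (2, 1, 142)  [2]
  a=3: none
  a=4: (4, -1, 71), (4, 1, 71)  [2]
  a=5: (5, 5, 58)  [1]
  a=6..7: none
  a=8: (8, -7, 37), (8, 7, 37)  [2]
  a=9: none
  a=10: (10, -5, 29), (10, 5, 29)  [2]
  a=11: (11, -3, 26), (11, 3, 26)  [2]
  a=12: none
  a=13: (13, -3, 22), (13, 3, 22)  [2]
  a=14..15: none
  a=16: (16, -9, 19), (16, 9, 19)  [2]
  a=17: (17, -15, 20), (17, 15, 20)  [2]
  a=18..19: none
Total reduced forms: 1 + 2 + 2 + 1 + 2 + 2 + 2 + 2 + 2 + 2 = 18
h = 18

18


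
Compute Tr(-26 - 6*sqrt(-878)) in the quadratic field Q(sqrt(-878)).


Tr(a + b*sqrt(d)) = (a + b*sqrt(d)) + (a - b*sqrt(d)) = 2a
= 2 * (-26)
= -52

-52


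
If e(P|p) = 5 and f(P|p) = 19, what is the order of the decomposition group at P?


|D_P| = e * f
= 5 * 19
= 95

95


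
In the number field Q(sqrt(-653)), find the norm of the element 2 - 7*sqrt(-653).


N(a + b*sqrt(d)) = a^2 - d*b^2
= (2)^2 - (-653)*(-7)^2
= 4 + 31997
= 32001

32001


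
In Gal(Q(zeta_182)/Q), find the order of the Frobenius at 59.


The Frobenius at p in Gal(Q(zeta_n)/Q) = (Z/nZ)* is the class of p, so its order is ord_182(59), the smallest k >= 1 with 59^k = 1 mod 182.
n = 182 = 2 * 7 * 13, phi(182) = 72; the order divides phi(n).
Divisors of 72: 1, 2, 3, 4, 6, 8, 9, 12, 18, 24, 36, 72
Repeated squaring mod 182: 59^1 = 59, 59^2 = 23, 59^4 = 165, 59^8 = 107, 59^16 = 165, 59^32 = 107, 59^64 = 165
Test divisors in increasing order:
  k=1: 59^1 = 59 mod 182
  k=2: 59^2 = 23 mod 182
  k=3: 59^3 = 23 * 59 = 83 mod 182
  k=4: 59^4 = 165 mod 182
  k=6: 59^6 = 165 * 23 = 155 mod 182
  k=8: 59^8 = 107 mod 182
  k=9: 59^9 = 107 * 59 = 125 mod 182
  k=12: 59^12 = 107 * 165 = 1 mod 182  <- first divisor giving 1
Order = 12

12


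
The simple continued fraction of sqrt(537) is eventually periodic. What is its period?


Run the CF algorithm for sqrt(537).
a_0 = floor(sqrt(537)) = 23; set m_0=0, q_0=1.
Recurrence: m' = q*a - m,  q' = (d - m'^2)/q,  a' = floor((a_0 + m')/q').
  step 1: m=23, q=8, a=5
  step 2: m=17, q=31, a=1
  step 3: m=14, q=11, a=3
  step 4: m=19, q=16, a=2
  step 5: m=13, q=23, a=1
  step 6: m=10, q=19, a=1
  step 7: m=9, q=24, a=1
  step 8: m=15, q=13, a=2
  step 9: m=11, q=32, a=1
  step 10: m=21, q=3, a=14
  step 11: m=21, q=32, a=1
  step 12: m=11, q=13, a=2
  step 13: m=15, q=24, a=1
  step 14: m=9, q=19, a=1
  step 15: m=10, q=23, a=1
  step 16: m=13, q=16, a=2
  step 17: m=19, q=11, a=3
  step 18: m=14, q=31, a=1
  step 19: m=17, q=8, a=5
  step 20: m=23, q=1, a=46
a_20 = 2*a_0 = 46, so the period closes here.
sqrt(537) = [23; 5, 1, 3, 2, 1, 1, 1, 2, 1, 14, 1, 2, 1, 1, 1, 2, 3, 1, 5, 46]
Period length = 20

20
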